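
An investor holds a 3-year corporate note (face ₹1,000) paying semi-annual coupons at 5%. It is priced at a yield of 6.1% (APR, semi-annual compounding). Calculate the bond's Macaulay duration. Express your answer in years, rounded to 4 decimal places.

2.8197 years

Periodic yield y = 0.0305. Discount each cash flow and weight by its period:
  t   CF        PV=CF/(1+0.0305)^t    t·PV
  1        25.00        24.2601        24.2601
  2        25.00        23.5420        47.0841
  3        25.00        22.8453        68.5358
  4        25.00        22.1691        88.6764
  5        25.00        21.5130       107.5648
  6     1,025.00       855.9253     5,135.5521
  Σ                    970.2548     5,471.6732
Price P = Σ PV = 970.2548.
Macaulay duration = Σ(t·PV) / P = 5,471.6732 / 970.2548 = 5.63942 half-year periods.
In years: 5.63942 / 2 = 2.81971 years.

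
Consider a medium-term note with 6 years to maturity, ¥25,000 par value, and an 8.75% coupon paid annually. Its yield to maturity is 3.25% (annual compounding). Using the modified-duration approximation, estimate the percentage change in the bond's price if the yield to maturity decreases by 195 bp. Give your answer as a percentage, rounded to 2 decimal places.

+9.55%

Periodic yield y = 0.0325. Modified duration first:
  t   CF        PV=CF/(1+0.0325)^t    t·PV
  1     2,187.50     2,118.6441     2,118.6441
  2     2,187.50     2,051.9555     4,103.9110
  3     2,187.50     1,987.3661     5,962.0983
  4     2,187.50     1,924.8098     7,699.2392
  5     2,187.50     1,864.2226     9,321.1128
  6    27,187.50    22,440.3131   134,641.8787
  Σ                 32,387.3112   163,846.8841
P = 32,387.3112; D_Mac = 5.05898 yrs; D_mod = 5.05898/(1+0.0325) = 4.89974 yrs.
ΔP/P ≈ -D_mod · Δy = -4.89974 × (-0.0195) = +0.095545 = +9.5545%.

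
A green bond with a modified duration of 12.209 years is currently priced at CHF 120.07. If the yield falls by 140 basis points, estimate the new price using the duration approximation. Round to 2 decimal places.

Duration approximation: ΔP/P ≈ -D_mod · Δy = -12.209 × (-0.014) = +0.170926.
New price ≈ 120.07 × (1 + 0.170926) = 140.59308482.

CHF 140.59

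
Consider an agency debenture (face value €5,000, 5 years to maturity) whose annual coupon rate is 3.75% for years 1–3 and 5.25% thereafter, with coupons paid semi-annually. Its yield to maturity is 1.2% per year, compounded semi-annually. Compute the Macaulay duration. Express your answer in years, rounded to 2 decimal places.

4.62 years

Periodic yield y = 0.006. Discount each cash flow and weight by its period:
  t   CF        PV=CF/(1+0.006)^t    t·PV
  1        93.75        93.1909        93.1909
  2        93.75        92.6350       185.2701
  3        93.75        92.0825       276.2476
  4        93.75        91.5333       366.1334
  5        93.75        90.9874       454.9371
  6        93.75        90.4448       542.6685
  7       131.25       125.8675       881.0722
  8       131.25       125.1168     1,000.9340
  9       131.25       124.3705     1,119.3348
  10    5,131.25     4,833.2957    48,332.9571
  Σ                  5,759.5244    53,252.7458
Price P = Σ PV = 5,759.5244.
Macaulay duration = Σ(t·PV) / P = 53,252.7458 / 5,759.5244 = 9.24603 half-year periods.
In years: 9.24603 / 2 = 4.62302 years.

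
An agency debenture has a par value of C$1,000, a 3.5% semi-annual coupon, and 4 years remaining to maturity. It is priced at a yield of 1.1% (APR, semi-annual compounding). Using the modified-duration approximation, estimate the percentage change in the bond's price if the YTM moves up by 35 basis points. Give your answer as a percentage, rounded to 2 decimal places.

Periodic yield y = 0.0055. Modified duration first:
  t   CF        PV=CF/(1+0.0055)^t    t·PV
  1        17.50        17.4043        17.4043
  2        17.50        17.3091        34.6182
  3        17.50        17.2144        51.6432
  4        17.50        17.1202        68.4809
  5        17.50        17.0266        85.1329
  6        17.50        16.9335       101.6007
  7        17.50        16.8408       117.8858
  8     1,017.50       973.8180     7,790.5444
  Σ                  1,093.6669     8,267.3104
P = 1,093.6669; D_Mac = 7.55926 half-year periods = 3.77963 yrs; D_mod = 3.77963/(1+0.0055) = 3.75895 yrs.
ΔP/P ≈ -D_mod · Δy = -3.75895 × (+0.0035) = -0.013156 = -1.3156%.

-1.32%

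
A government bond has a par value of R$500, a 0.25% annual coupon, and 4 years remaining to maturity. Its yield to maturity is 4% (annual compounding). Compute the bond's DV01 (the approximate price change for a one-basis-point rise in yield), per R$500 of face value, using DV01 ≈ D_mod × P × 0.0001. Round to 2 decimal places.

R$0.17

Periodic yield y = 0.04.
  t   CF        PV=CF/(1+0.04)^t    t·PV
  1         1.25         1.2019         1.2019
  2         1.25         1.1557         2.3114
  3         1.25         1.1112         3.3337
  4       501.25       428.4706     1,713.8824
  Σ                    431.9395     1,720.7295
P = 431.9395; D_Mac = 3.98373 yrs; D_mod = 3.83051 yrs.
DV01 ≈ 3.83051 × 431.9395 × 0.0001 = 0.165455.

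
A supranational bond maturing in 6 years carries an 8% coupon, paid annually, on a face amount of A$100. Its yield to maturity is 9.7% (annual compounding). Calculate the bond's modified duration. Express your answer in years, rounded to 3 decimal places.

Periodic yield y = 0.097. First find Macaulay duration:
  t   CF        PV=CF/(1+0.097)^t    t·PV
  1         8.00         7.2926         7.2926
  2         8.00         6.6478        13.2956
  3         8.00         6.0600        18.1799
  4         8.00         5.5241        22.0965
  5         8.00         5.0357        25.1783
  6       108.00        61.9704       371.8221
  Σ                     92.5305       457.8650
P = 92.5305; Macaulay duration = 457.8650 / 92.5305 = 4.94826 years.
Modified duration = D_Mac / (1 + y) = 4.94826 / 1.097 = 4.51072 years.

4.511 years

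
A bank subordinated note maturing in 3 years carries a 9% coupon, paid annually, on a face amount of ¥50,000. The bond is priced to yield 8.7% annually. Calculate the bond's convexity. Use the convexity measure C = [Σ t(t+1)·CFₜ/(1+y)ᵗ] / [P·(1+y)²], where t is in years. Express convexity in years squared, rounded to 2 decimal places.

With y = 0.087:
  t   CF        PV=CF/(1+0.087)^t    t·PV        t(t+1)·PV
  1     4,500.00     4,139.8344     4,139.8344       8,279.6688
  2     4,500.00     3,808.4953     7,616.9906      22,850.9719
  3    54,500.00    42,433.4038   127,300.2114     509,200.8455
  Σ                 50,381.7335   139,057.0364     540,331.4862
P = 50,381.7335.
Convexity = Σ t(t+1)·PV / [P·(1+y)²] = 540,331.4862 / (50,381.7335 × 1.181569) = 9.07670.

9.08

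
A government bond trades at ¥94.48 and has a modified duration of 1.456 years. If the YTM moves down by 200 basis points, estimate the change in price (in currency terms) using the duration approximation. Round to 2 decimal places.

Duration approximation: ΔP/P ≈ -D_mod · Δy = -1.456 × (-0.02) = +0.029120.
ΔP ≈ 94.48 × (+0.029120) = +2.7512576.

+¥2.75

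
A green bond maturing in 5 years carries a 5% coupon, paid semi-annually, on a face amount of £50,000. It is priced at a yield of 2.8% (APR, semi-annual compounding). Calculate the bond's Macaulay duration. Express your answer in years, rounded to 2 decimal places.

4.51 years

Periodic yield y = 0.014. Discount each cash flow and weight by its period:
  t   CF        PV=CF/(1+0.014)^t    t·PV
  1     1,250.00     1,232.7416     1,232.7416
  2     1,250.00     1,215.7215     2,431.4430
  3     1,250.00     1,198.9364     3,596.8092
  4     1,250.00     1,182.3830     4,729.5322
  5     1,250.00     1,166.0582     5,830.2911
  6     1,250.00     1,149.9588     6,899.7528
  7     1,250.00     1,134.0817     7,938.5716
  8     1,250.00     1,118.4237     8,947.3898
  9     1,250.00     1,102.9820     9,926.8378
  10   51,250.00    44,597.8908   445,978.9080
  Σ                 55,099.1778   497,512.2773
Price P = Σ PV = 55,099.1778.
Macaulay duration = Σ(t·PV) / P = 497,512.2773 / 55,099.1778 = 9.02940 half-year periods.
In years: 9.02940 / 2 = 4.51470 years.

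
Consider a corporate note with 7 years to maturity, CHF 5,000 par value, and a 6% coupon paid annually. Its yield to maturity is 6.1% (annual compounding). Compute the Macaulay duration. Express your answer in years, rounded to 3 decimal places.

Periodic yield y = 0.061. Discount each cash flow and weight by its year:
  t   CF        PV=CF/(1+0.061)^t    t·PV
  1       300.00       282.7521       282.7521
  2       300.00       266.4959       532.9917
  3       300.00       251.1742       753.5227
  4       300.00       236.7335       946.9340
  5       300.00       223.1230     1,115.6150
  6       300.00       210.2950     1,261.7700
  7     5,300.00     3,501.6133    24,511.2931
  Σ                  4,972.1870    29,404.8786
Price P = Σ PV = 4,972.1870.
Macaulay duration = Σ(t·PV) / P = 29,404.8786 / 4,972.1870 = 5.91387 years.

5.914 years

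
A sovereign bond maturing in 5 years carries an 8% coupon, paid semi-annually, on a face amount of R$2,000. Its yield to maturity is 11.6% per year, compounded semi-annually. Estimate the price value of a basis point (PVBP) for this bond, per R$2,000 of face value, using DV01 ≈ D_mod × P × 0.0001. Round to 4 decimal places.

Periodic yield y = 0.058.
  t   CF        PV=CF/(1+0.058)^t    t·PV
  1        80.00        75.6144        75.6144
  2        80.00        71.4692       142.9383
  3        80.00        67.5512       202.6536
  4        80.00        63.8480       255.3920
  5        80.00        60.3478       301.7391
  6        80.00        57.0395       342.2372
  7        80.00        53.9126       377.3882
  8        80.00        50.9571       407.6567
  9        80.00        48.1636       433.4724
  10    2,080.00     1,183.6046    11,836.0464
  Σ                  1,732.5080    14,375.1384
P = 1,732.5080; D_Mac = 8.29730 half-year periods = 4.14865 yrs; D_mod = 3.92122 yrs.
DV01 ≈ 3.92122 × 1,732.5080 × 0.0001 = 0.679354.

R$0.6794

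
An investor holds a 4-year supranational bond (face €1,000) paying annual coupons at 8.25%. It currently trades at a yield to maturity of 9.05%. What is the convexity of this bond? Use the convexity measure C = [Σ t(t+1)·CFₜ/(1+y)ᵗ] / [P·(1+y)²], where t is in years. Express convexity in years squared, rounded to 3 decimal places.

With y = 0.0905:
  t   CF        PV=CF/(1+0.0905)^t    t·PV        t(t+1)·PV
  1        82.50        75.6534        75.6534         151.3067
  2        82.50        69.3749       138.7499         416.2496
  3        82.50        63.6175       190.8526         763.4106
  4     1,082.50       765.4648     3,061.8592      15,309.2960
  Σ                    974.1107     3,467.1151      16,640.2630
P = 974.1107.
Convexity = Σ t(t+1)·PV / [P·(1+y)²] = 16,640.2630 / (974.1107 × 1.189190) = 14.36483.

14.365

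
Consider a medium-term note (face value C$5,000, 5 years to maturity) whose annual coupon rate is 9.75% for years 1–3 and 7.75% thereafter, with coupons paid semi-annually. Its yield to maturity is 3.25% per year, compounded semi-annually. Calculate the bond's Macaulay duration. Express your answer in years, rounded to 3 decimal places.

4.202 years

Periodic yield y = 0.01625. Discount each cash flow and weight by its period:
  t   CF        PV=CF/(1+0.01625)^t    t·PV
  1       243.75       239.8524       239.8524
  2       243.75       236.0171       472.0342
  3       243.75       232.2432       696.7295
  4       243.75       228.5296       914.1183
  5       243.75       224.8753     1,124.3767
  6       243.75       221.2795     1,327.6773
  7       193.75       173.0764     1,211.5347
  8       193.75       170.3089     1,362.4709
  9       193.75       167.5856     1,508.2703
  10    5,193.75     4,420.5413    44,205.4133
  Σ                  6,314.3093    53,062.4775
Price P = Σ PV = 6,314.3093.
Macaulay duration = Σ(t·PV) / P = 53,062.4775 / 6,314.3093 = 8.40353 half-year periods.
In years: 8.40353 / 2 = 4.20176 years.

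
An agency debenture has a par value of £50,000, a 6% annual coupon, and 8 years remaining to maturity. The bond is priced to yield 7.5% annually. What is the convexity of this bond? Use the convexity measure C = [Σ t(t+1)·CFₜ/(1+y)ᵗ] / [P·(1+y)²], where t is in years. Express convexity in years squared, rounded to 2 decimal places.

With y = 0.075:
  t   CF        PV=CF/(1+0.075)^t    t·PV        t(t+1)·PV
  1     3,000.00     2,790.6977     2,790.6977       5,581.3953
  2     3,000.00     2,595.9978     5,191.9957      15,575.9870
  3     3,000.00     2,414.8817     7,244.6451      28,978.5805
  4     3,000.00     2,246.4016     8,985.6064      44,928.0318
  5     3,000.00     2,089.6759    10,448.3795      62,690.2769
  6     3,000.00     1,943.8846    11,663.3073      81,643.1513
  7     3,000.00     1,808.2647    12,657.8529     101,262.8234
  8    53,000.00    29,717.2184   237,737.7470   2,139,639.7226
  Σ                 45,607.0223   296,720.2315   2,480,299.9689
P = 45,607.0223.
Convexity = Σ t(t+1)·PV / [P·(1+y)²] = 2,480,299.9689 / (45,607.0223 × 1.155625) = 47.06039.

47.06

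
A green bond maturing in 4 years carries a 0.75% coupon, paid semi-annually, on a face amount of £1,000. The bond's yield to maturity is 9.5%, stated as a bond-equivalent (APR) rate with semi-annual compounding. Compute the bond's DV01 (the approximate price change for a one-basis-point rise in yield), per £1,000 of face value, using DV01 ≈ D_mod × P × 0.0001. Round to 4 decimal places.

£0.2684

Periodic yield y = 0.0475.
  t   CF        PV=CF/(1+0.0475)^t    t·PV
  1         3.75         3.5800         3.5800
  2         3.75         3.4176         6.8352
  3         3.75         3.2626         9.7879
  4         3.75         3.1147        12.4588
  5         3.75         2.9735        14.8673
  6         3.75         2.8386        17.0317
  7         3.75         2.7099        18.9693
  8     1,003.75       692.4578     5,539.6623
  Σ                    714.3547     5,623.1925
P = 714.3547; D_Mac = 7.87171 half-year periods = 3.93585 yrs; D_mod = 3.75738 yrs.
DV01 ≈ 3.75738 × 714.3547 × 0.0001 = 0.268410.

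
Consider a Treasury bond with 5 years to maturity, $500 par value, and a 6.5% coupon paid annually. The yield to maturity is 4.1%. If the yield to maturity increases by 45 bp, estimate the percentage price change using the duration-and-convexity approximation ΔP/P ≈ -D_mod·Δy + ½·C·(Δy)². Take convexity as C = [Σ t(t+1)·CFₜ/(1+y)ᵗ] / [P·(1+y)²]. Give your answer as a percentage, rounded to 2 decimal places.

-1.90%

With y = 0.041:
  t   CF        PV=CF/(1+0.041)^t    t·PV        t(t+1)·PV
  1        32.50        31.2200        31.2200          62.4400
  2        32.50        29.9904        59.9808         179.9423
  3        32.50        28.8092        86.4276         345.7104
  4        32.50        27.6745       110.6982         553.4908
  5       532.50       435.5780     2,177.8901      13,067.3408
  Σ                    553.2721     2,466.2166      14,208.9243
P = 553.2721; D_Mac = 4.45751 yrs; D_mod = 4.28195 yrs; C = 23.69851.
Duration effect: -4.28195 × (+0.0045) = -0.019269
Convexity effect: 0.5 × 23.69851 × (0.0045)² = +0.0002399
ΔP/P ≈ -0.019269 + 0.0002399 = -0.019029 = -1.9029%.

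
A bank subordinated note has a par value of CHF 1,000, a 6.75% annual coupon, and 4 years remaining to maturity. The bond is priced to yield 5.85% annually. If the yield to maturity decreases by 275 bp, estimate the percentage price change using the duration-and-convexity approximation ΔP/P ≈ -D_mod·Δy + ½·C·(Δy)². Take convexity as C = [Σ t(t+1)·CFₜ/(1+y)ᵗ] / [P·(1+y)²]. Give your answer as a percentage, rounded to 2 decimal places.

With y = 0.0585:
  t   CF        PV=CF/(1+0.0585)^t    t·PV        t(t+1)·PV
  1        67.50        63.7695        63.7695         127.5390
  2        67.50        60.2451       120.4903         361.4709
  3        67.50        56.9156       170.7467         682.9870
  4     1,067.50       850.3632     3,401.4526      17,007.2631
  Σ                  1,031.2934     3,756.4591      18,179.2599
P = 1,031.2934; D_Mac = 3.64247 yrs; D_mod = 3.44117 yrs; C = 15.73303.
Duration effect: -3.44117 × (-0.0275) = +0.094632
Convexity effect: 0.5 × 15.73303 × (-0.0275)² = +0.0059491
ΔP/P ≈ +0.094632 + 0.0059491 = +0.100581 = +10.0581%.

+10.06%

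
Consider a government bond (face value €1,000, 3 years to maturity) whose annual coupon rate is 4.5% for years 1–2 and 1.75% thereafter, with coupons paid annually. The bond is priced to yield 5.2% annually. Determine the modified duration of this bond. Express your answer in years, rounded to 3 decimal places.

Periodic yield y = 0.052. First find Macaulay duration:
  t   CF        PV=CF/(1+0.052)^t    t·PV
  1        45.00        42.7757        42.7757
  2        45.00        40.6613        81.3226
  3     1,017.50       873.9512     2,621.8537
  Σ                    957.3882     2,745.9519
P = 957.3882; Macaulay duration = 2,745.9519 / 957.3882 = 2.86817 years.
Modified duration = D_Mac / (1 + y) = 2.86817 / 1.052 = 2.72640 years.

2.726 years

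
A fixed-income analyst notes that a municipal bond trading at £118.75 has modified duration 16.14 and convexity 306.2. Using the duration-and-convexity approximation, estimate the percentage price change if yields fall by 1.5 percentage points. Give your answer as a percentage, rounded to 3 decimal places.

+27.655%

Duration effect: -D_mod·Δy = -16.14 × (-0.015) = +0.242100
Convexity effect: ½·C·(Δy)² = 0.5 × 306.2 × (-0.015)² = +0.0344475
ΔP/P ≈ +0.242100 + 0.0344475 = +0.2765475
= +27.65475%.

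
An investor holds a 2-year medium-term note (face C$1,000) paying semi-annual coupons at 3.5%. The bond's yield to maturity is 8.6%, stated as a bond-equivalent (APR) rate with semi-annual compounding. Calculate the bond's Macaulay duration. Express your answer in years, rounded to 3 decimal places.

1.946 years

Periodic yield y = 0.043. Discount each cash flow and weight by its period:
  t   CF        PV=CF/(1+0.043)^t    t·PV
  1        17.50        16.7785        16.7785
  2        17.50        16.0868        32.1736
  3        17.50        15.4236        46.2707
  4     1,017.50       859.7995     3,439.1980
  Σ                    908.0884     3,534.4208
Price P = Σ PV = 908.0884.
Macaulay duration = Σ(t·PV) / P = 3,534.4208 / 908.0884 = 3.89216 half-year periods.
In years: 3.89216 / 2 = 1.94608 years.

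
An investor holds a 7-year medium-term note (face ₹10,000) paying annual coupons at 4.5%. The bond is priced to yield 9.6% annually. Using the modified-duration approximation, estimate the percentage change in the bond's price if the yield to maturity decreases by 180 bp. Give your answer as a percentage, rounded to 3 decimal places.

Periodic yield y = 0.096. Modified duration first:
  t   CF        PV=CF/(1+0.096)^t    t·PV
  1       450.00       410.5839       410.5839
  2       450.00       374.6204       749.2408
  3       450.00       341.8069     1,025.4208
  4       450.00       311.8676     1,247.4705
  5       450.00       284.5508     1,422.7538
  6       450.00       259.6266     1,557.7596
  7    10,450.00     5,501.0097    38,507.0680
  Σ                  7,484.0659    44,920.2973
P = 7,484.0659; D_Mac = 6.00212 yrs; D_mod = 6.00212/(1+0.096) = 5.47639 yrs.
ΔP/P ≈ -D_mod · Δy = -5.47639 × (-0.018) = +0.098575 = +9.8575%.

+9.858%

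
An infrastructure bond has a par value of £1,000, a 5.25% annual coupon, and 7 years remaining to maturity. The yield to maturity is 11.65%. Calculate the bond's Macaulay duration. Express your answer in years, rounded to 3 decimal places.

Periodic yield y = 0.1165. Discount each cash flow and weight by its year:
  t   CF        PV=CF/(1+0.1165)^t    t·PV
  1        52.50        47.0219        47.0219
  2        52.50        42.1155        84.2310
  3        52.50        37.7210       113.1630
  4        52.50        33.7850       135.1401
  5        52.50        30.2598       151.2989
  6        52.50        27.1023       162.6141
  7     1,052.50       486.6436     3,406.5052
  Σ                    704.6492     4,099.9742
Price P = Σ PV = 704.6492.
Macaulay duration = Σ(t·PV) / P = 4,099.9742 / 704.6492 = 5.81846 years.

5.818 years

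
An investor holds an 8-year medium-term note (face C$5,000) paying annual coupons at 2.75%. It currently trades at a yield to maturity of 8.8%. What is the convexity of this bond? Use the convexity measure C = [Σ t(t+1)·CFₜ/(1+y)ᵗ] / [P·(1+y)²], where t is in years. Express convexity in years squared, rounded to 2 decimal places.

With y = 0.088:
  t   CF        PV=CF/(1+0.088)^t    t·PV        t(t+1)·PV
  1       137.50       126.3787       126.3787         252.7574
  2       137.50       116.1569       232.3137         696.9412
  3       137.50       106.7618       320.2855       1,281.1420
  4       137.50        98.1267       392.5067       1,962.5337
  5       137.50        90.1900       450.9498       2,705.6990
  6       137.50        82.8952       497.3711       3,481.5979
  7       137.50        76.1904       533.3330       4,266.6641
  8     5,137.50     2,616.4996    20,931.9968     188,387.9709
  Σ                  3,313.1992    23,485.1354     203,035.3061
P = 3,313.1992.
Convexity = Σ t(t+1)·PV / [P·(1+y)²] = 203,035.3061 / (3,313.1992 × 1.183744) = 51.76858.

51.77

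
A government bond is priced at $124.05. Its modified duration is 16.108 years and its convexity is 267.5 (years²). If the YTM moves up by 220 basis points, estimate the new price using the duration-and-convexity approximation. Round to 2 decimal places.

$88.12

Duration effect: -D_mod·Δy = -16.108 × (+0.022) = -0.354376
Convexity effect: ½·C·(Δy)² = 0.5 × 267.5 × (0.022)² = +0.0647350
ΔP/P ≈ -0.354376 + 0.0647350 = -0.289641
New price ≈ 124.05 × (1 - 0.289641) = 88.12003395.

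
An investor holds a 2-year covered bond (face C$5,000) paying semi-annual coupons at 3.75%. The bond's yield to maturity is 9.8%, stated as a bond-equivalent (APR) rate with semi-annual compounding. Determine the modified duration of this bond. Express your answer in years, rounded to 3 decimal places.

Periodic yield y = 0.049. First find Macaulay duration:
  t   CF        PV=CF/(1+0.049)^t    t·PV
  1        93.75        89.3708        89.3708
  2        93.75        85.1962       170.3924
  3        93.75        81.2166       243.6498
  4     5,093.75     4,206.6432    16,826.5726
  Σ                  4,462.4268    17,329.9857
P = 4,462.4268; Macaulay duration = 17,329.9857 / 4,462.4268 = 3.88353 half-year periods = 1.94177 years.
Modified duration = D_Mac / (1 + y) = 1.94177 / 1.049 = 1.85106 years.

1.851 years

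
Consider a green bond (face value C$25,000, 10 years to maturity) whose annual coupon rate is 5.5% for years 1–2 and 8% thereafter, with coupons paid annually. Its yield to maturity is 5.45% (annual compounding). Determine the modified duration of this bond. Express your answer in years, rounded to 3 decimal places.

Periodic yield y = 0.0545. First find Macaulay duration:
  t   CF        PV=CF/(1+0.0545)^t    t·PV
  1     1,375.00     1,303.9355     1,303.9355
  2     1,375.00     1,236.5439     2,473.0877
  3     2,000.00     1,705.6513     5,116.9538
  4     2,000.00     1,617.4977     6,469.9906
  5     2,000.00     1,533.9001     7,669.5005
  6     2,000.00     1,454.6231     8,727.7388
  7     2,000.00     1,379.4435     9,656.1043
  8     2,000.00     1,308.1493    10,465.1946
  9     2,000.00     1,240.5399    11,164.8591
  10   27,000.00    15,881.7342   158,817.3420
  Σ                 28,662.0185   221,864.7071
P = 28,662.0185; Macaulay duration = 221,864.7071 / 28,662.0185 = 7.74072 years.
Modified duration = D_Mac / (1 + y) = 7.74072 / 1.0545 = 7.34066 years.

7.341 years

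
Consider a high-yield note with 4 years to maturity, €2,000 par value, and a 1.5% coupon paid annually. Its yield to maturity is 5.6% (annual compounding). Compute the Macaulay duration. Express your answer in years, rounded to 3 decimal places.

Periodic yield y = 0.056. Discount each cash flow and weight by its year:
  t   CF        PV=CF/(1+0.056)^t    t·PV
  1        30.00        28.4091        28.4091
  2        30.00        26.9025        53.8051
  3        30.00        25.4759        76.4277
  4     2,030.00     1,632.4518     6,529.8072
  Σ                  1,713.2393     6,688.4491
Price P = Σ PV = 1,713.2393.
Macaulay duration = Σ(t·PV) / P = 6,688.4491 / 1,713.2393 = 3.90398 years.

3.904 years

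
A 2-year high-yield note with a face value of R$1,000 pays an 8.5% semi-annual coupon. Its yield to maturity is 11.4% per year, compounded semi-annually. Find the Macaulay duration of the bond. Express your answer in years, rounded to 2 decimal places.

1.88 years

Periodic yield y = 0.057. Discount each cash flow and weight by its period:
  t   CF        PV=CF/(1+0.057)^t    t·PV
  1        42.50        40.2081        40.2081
  2        42.50        38.0399        76.0797
  3        42.50        35.9885       107.9656
  4     1,042.50       835.1724     3,340.6895
  Σ                    949.4089     3,564.9429
Price P = Σ PV = 949.4089.
Macaulay duration = Σ(t·PV) / P = 3,564.9429 / 949.4089 = 3.75491 half-year periods.
In years: 3.75491 / 2 = 1.87745 years.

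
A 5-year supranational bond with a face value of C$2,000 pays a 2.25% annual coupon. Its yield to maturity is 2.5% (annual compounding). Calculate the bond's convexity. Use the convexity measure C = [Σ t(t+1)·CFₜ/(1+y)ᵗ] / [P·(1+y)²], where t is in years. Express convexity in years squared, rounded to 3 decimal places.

With y = 0.025:
  t   CF        PV=CF/(1+0.025)^t    t·PV        t(t+1)·PV
  1        45.00        43.9024        43.9024          87.8049
  2        45.00        42.8316        85.6633         256.9899
  3        45.00        41.7870       125.3609         501.4437
  4        45.00        40.7678       163.0711         815.3556
  5     2,045.00     1,807.4820     9,037.4101      54,224.4605
  Σ                  1,976.7709     9,455.4079      55,886.0546
P = 1,976.7709.
Convexity = Σ t(t+1)·PV / [P·(1+y)²] = 55,886.0546 / (1,976.7709 × 1.050625) = 26.90911.

26.909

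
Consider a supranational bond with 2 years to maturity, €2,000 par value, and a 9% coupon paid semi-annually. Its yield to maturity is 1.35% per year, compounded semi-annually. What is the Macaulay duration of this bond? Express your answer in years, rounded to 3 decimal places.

Periodic yield y = 0.00675. Discount each cash flow and weight by its period:
  t   CF        PV=CF/(1+0.00675)^t    t·PV
  1        90.00        89.3966        89.3966
  2        90.00        88.7972       177.5944
  3        90.00        88.2018       264.6055
  4     2,090.00     2,034.5096     8,138.0382
  Σ                  2,300.9051     8,669.6347
Price P = Σ PV = 2,300.9051.
Macaulay duration = Σ(t·PV) / P = 8,669.6347 / 2,300.9051 = 3.76792 half-year periods.
In years: 3.76792 / 2 = 1.88396 years.

1.884 years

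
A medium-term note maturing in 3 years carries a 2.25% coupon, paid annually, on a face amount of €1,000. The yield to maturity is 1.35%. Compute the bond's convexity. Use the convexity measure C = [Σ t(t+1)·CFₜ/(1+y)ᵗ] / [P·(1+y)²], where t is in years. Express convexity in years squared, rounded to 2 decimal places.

With y = 0.0135:
  t   CF        PV=CF/(1+0.0135)^t    t·PV        t(t+1)·PV
  1        22.50        22.2003        22.2003          44.4006
  2        22.50        21.9046        43.8092         131.4275
  3     1,022.50       982.1822     2,946.5466      11,786.1864
  Σ                  1,026.2871     3,012.5561      11,962.0145
P = 1,026.2871.
Convexity = Σ t(t+1)·PV / [P·(1+y)²] = 11,962.0145 / (1,026.2871 × 1.027182) = 11.34718.

11.35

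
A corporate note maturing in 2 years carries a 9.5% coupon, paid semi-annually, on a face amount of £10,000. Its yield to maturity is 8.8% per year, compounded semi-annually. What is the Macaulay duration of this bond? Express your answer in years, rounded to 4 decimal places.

Periodic yield y = 0.044. Discount each cash flow and weight by its period:
  t   CF        PV=CF/(1+0.044)^t    t·PV
  1       475.00       454.9808       454.9808
  2       475.00       435.8054       871.6108
  3       475.00       417.4381     1,252.3144
  4    10,475.00     8,817.6334    35,270.5335
  Σ                 10,125.8577    37,849.4395
Price P = Σ PV = 10,125.8577.
Macaulay duration = Σ(t·PV) / P = 37,849.4395 / 10,125.8577 = 3.73790 half-year periods.
In years: 3.73790 / 2 = 1.86895 years.

1.8689 years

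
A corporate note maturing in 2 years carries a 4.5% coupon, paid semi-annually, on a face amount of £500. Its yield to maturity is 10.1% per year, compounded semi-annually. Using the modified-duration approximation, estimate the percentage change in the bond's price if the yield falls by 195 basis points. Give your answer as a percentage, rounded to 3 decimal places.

Periodic yield y = 0.0505. Modified duration first:
  t   CF        PV=CF/(1+0.0505)^t    t·PV
  1        11.25        10.7092        10.7092
  2        11.25        10.1944        20.3887
  3        11.25         9.7043        29.1129
  4       511.25       419.8064     1,679.2258
  Σ                    450.4143     1,739.4366
P = 450.4143; D_Mac = 3.86186 half-year periods = 1.93093 yrs; D_mod = 1.93093/(1+0.0505) = 1.83811 yrs.
ΔP/P ≈ -D_mod · Δy = -1.83811 × (-0.0195) = +0.035843 = +3.5843%.

+3.584%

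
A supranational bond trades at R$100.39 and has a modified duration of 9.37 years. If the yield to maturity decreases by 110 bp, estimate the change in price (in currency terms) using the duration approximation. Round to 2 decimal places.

Duration approximation: ΔP/P ≈ -D_mod · Δy = -9.37 × (-0.011) = +0.103070.
ΔP ≈ 100.39 × (+0.103070) = +10.3471973.

+R$10.35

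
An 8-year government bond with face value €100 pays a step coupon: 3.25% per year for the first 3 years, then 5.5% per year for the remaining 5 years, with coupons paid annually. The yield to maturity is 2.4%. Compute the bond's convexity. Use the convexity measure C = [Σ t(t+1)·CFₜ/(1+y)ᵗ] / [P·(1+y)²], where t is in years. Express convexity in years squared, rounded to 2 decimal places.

58.04

With y = 0.024:
  t   CF        PV=CF/(1+0.024)^t    t·PV        t(t+1)·PV
  1         3.25         3.1738         3.1738           6.3477
  2         3.25         3.0994         6.1989          18.5966
  3         3.25         3.0268         9.0804          36.3216
  4         5.50         5.0022        20.0089         100.0444
  5         5.50         4.8850        24.4249         146.5494
  6         5.50         4.7705        28.6229         200.3606
  7         5.50         4.6587        32.6108         260.8861
  8       105.50        87.2676       698.1404       6,283.2639
  Σ                    115.8840       822.2610       7,052.3704
P = 115.8840.
Convexity = Σ t(t+1)·PV / [P·(1+y)²] = 7,052.3704 / (115.8840 × 1.048576) = 58.03791.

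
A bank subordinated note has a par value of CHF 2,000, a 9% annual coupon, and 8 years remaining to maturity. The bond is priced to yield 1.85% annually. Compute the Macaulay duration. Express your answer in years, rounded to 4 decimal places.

Periodic yield y = 0.0185. Discount each cash flow and weight by its year:
  t   CF        PV=CF/(1+0.0185)^t    t·PV
  1       180.00       176.7305       176.7305
  2       180.00       173.5204       347.0407
  3       180.00       170.3685       511.1056
  4       180.00       167.2740       669.0959
  5       180.00       164.2356       821.1781
  6       180.00       161.2524       967.5147
  7       180.00       158.3235     1,108.2642
  8     2,180.00     1,882.6441    15,061.1528
  Σ                  3,054.3490    19,662.0824
Price P = Σ PV = 3,054.3490.
Macaulay duration = Σ(t·PV) / P = 19,662.0824 / 3,054.3490 = 6.43741 years.

6.4374 years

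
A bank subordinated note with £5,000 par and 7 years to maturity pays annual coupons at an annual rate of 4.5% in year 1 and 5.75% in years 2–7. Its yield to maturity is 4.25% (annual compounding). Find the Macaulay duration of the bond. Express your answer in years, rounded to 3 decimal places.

Periodic yield y = 0.0425. Discount each cash flow and weight by its year:
  t   CF        PV=CF/(1+0.0425)^t    t·PV
  1       225.00       215.8273       215.8273
  2       287.50       264.5366       529.0731
  3       287.50       253.7521       761.2563
  4       287.50       243.4073       973.6292
  5       287.50       233.4842     1,167.4211
  6       287.50       223.9657     1,343.7941
  7     5,287.50     3,951.0992    27,657.6945
  Σ                  5,386.0724    32,648.6956
Price P = Σ PV = 5,386.0724.
Macaulay duration = Σ(t·PV) / P = 32,648.6956 / 5,386.0724 = 6.06169 years.

6.062 years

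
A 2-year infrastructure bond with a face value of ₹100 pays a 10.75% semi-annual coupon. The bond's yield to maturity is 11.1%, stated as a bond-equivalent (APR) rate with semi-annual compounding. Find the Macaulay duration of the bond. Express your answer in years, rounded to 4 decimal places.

1.8516 years

Periodic yield y = 0.0555. Discount each cash flow and weight by its period:
  t   CF        PV=CF/(1+0.0555)^t    t·PV
  1        5.375         5.0924         5.0924
  2        5.375         4.8246         9.6492
  3        5.375         4.5709        13.7128
  4      105.375        84.8994       339.5976
  Σ                     99.3873       368.0520
Price P = Σ PV = 99.3873.
Macaulay duration = Σ(t·PV) / P = 368.0520 / 99.3873 = 3.70321 half-year periods.
In years: 3.70321 / 2 = 1.85160 years.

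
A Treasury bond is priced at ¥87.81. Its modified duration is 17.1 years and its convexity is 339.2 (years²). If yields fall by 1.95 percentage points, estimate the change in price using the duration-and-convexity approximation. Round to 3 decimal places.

+¥34.943

Duration effect: -D_mod·Δy = -17.1 × (-0.0195) = +0.333450
Convexity effect: ½·C·(Δy)² = 0.5 × 339.2 × (-0.0195)² = +0.0644904
ΔP/P ≈ +0.333450 + 0.0644904 = +0.3979404
ΔP ≈ 87.81 × (+0.3979404) = +34.943146524.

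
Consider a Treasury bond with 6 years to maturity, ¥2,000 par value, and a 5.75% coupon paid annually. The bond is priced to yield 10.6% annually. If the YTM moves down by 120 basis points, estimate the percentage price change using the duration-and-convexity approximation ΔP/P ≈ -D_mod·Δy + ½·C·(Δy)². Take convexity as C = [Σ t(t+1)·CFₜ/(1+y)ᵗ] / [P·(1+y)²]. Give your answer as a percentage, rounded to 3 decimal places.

+5.770%

With y = 0.106:
  t   CF        PV=CF/(1+0.106)^t    t·PV        t(t+1)·PV
  1       115.00       103.9783       103.9783         207.9566
  2       115.00        94.0129       188.0259         564.0776
  3       115.00        85.0026       255.0079       1,020.0318
  4       115.00        76.8559       307.4237       1,537.1184
  5       115.00        69.4900       347.4499       2,084.6995
  6     2,115.00     1,155.5257     6,933.1542      48,532.0795
  Σ                  1,584.8655     8,135.0399      53,945.9634
P = 1,584.8655; D_Mac = 5.13295 yrs; D_mod = 4.64101 yrs; C = 27.82635.
Duration effect: -4.64101 × (-0.012) = +0.055692
Convexity effect: 0.5 × 27.82635 × (-0.012)² = +0.0020035
ΔP/P ≈ +0.055692 + 0.0020035 = +0.057696 = +5.7696%.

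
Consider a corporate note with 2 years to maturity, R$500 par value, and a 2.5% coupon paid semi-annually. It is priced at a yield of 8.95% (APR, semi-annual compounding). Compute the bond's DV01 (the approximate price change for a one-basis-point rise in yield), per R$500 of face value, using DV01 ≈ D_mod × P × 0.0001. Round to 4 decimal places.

Periodic yield y = 0.04475.
  t   CF        PV=CF/(1+0.04475)^t    t·PV
  1         6.25         5.9823         5.9823
  2         6.25         5.7261        11.4521
  3         6.25         5.4808        16.4424
  4       506.25       424.9282     1,699.7127
  Σ                    442.1173     1,733.5894
P = 442.1173; D_Mac = 3.92111 half-year periods = 1.96055 yrs; D_mod = 1.87658 yrs.
DV01 ≈ 1.87658 × 442.1173 × 0.0001 = 0.082967.

R$0.0830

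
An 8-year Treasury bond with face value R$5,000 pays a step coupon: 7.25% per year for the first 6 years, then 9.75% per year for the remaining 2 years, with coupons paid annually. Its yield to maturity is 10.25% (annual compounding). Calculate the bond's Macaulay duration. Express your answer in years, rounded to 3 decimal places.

6.211 years

Periodic yield y = 0.1025. Discount each cash flow and weight by its year:
  t   CF        PV=CF/(1+0.1025)^t    t·PV
  1       362.50       328.7982       328.7982
  2       362.50       298.2296       596.4593
  3       362.50       270.5031       811.5092
  4       362.50       245.3543       981.4171
  5       362.50       222.5436     1,112.7178
  6       362.50       201.8536     1,211.1214
  7       487.50       246.2206     1,723.5444
  8     5,487.50     2,513.8870    20,111.0958
  Σ                  4,327.3899    26,876.6632
Price P = Σ PV = 4,327.3899.
Macaulay duration = Σ(t·PV) / P = 26,876.6632 / 4,327.3899 = 6.21083 years.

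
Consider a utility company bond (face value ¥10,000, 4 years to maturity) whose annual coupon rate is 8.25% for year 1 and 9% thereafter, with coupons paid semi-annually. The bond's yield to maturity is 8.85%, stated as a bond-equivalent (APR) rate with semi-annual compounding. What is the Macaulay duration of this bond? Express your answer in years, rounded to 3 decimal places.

Periodic yield y = 0.04425. Discount each cash flow and weight by its period:
  t   CF        PV=CF/(1+0.04425)^t    t·PV
  1       412.50       395.0203       395.0203
  2       412.50       378.2814       756.5628
  3       450.00       395.1837     1,185.5512
  4       450.00       378.4379     1,513.7514
  5       450.00       362.4016     1,812.0079
  6       450.00       347.0449     2,082.2691
  7       450.00       332.3389     2,326.3720
  8    10,450.00     7,390.6123    59,124.8982
  Σ                  9,979.3209    69,196.4331
Price P = Σ PV = 9,979.3209.
Macaulay duration = Σ(t·PV) / P = 69,196.4331 / 9,979.3209 = 6.93398 half-year periods.
In years: 6.93398 / 2 = 3.46699 years.

3.467 years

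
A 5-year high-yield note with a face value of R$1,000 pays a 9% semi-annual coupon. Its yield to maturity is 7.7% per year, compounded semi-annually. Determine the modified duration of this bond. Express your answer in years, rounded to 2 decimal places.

4.01 years

Periodic yield y = 0.0385. First find Macaulay duration:
  t   CF        PV=CF/(1+0.0385)^t    t·PV
  1        45.00        43.3317        43.3317
  2        45.00        41.7253        83.4506
  3        45.00        40.1784       120.5353
  4        45.00        38.6889       154.7556
  5        45.00        37.2546       186.2730
  6        45.00        35.8735       215.2409
  7        45.00        34.5436       241.8049
  8        45.00        33.2629       266.1034
  9        45.00        32.0298       288.2681
  10    1,045.00       716.2280     7,162.2798
  Σ                  1,053.1167     8,762.0434
P = 1,053.1167; Macaulay duration = 8,762.0434 / 1,053.1167 = 8.32011 half-year periods = 4.16005 years.
Modified duration = D_Mac / (1 + y) = 4.16005 / 1.0385 = 4.00583 years.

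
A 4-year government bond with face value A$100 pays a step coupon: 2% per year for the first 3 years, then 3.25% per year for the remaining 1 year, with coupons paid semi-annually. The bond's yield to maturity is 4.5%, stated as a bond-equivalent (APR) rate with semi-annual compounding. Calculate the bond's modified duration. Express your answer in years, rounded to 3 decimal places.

Periodic yield y = 0.0225. First find Macaulay duration:
  t   CF        PV=CF/(1+0.0225)^t    t·PV
  1        1.000         0.9780         0.9780
  2        1.000         0.9565         1.9129
  3        1.000         0.9354         2.8063
  4        1.000         0.9148         3.6594
  5        1.000         0.8947         4.4736
  6        1.000         0.8750         5.2501
  7        1.625         1.3906         9.7344
  8      101.625        85.0539       680.4309
  Σ                     91.9990       709.2456
P = 91.9990; Macaulay duration = 709.2456 / 91.9990 = 7.70928 half-year periods = 3.85464 years.
Modified duration = D_Mac / (1 + y) = 3.85464 / 1.0225 = 3.76982 years.

3.770 years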